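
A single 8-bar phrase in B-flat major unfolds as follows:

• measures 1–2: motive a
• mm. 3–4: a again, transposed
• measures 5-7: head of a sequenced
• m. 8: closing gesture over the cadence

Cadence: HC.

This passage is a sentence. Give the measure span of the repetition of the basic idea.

measures 3–4

The presentation of a sentence is the basic idea (mm. 1-2) plus its repetition (mm. 3-4); the repetition of the basic idea is therefore bars 3–4.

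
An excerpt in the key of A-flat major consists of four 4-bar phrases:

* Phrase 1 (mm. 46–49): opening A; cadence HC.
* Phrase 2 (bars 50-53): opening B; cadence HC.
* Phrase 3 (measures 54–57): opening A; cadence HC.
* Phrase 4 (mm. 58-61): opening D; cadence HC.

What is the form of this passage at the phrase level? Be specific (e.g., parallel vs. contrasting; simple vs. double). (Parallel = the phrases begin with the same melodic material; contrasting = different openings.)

Phrase 4 ends with a half cadence, no stronger than phrase 2's half cadence, so the four phrases do not form a double period; nor do phrases 3–4 duplicate 1–2, so it is not a repeated period. With no phrase reaching a conclusive cadence, the passage is a phrase group.

phrase group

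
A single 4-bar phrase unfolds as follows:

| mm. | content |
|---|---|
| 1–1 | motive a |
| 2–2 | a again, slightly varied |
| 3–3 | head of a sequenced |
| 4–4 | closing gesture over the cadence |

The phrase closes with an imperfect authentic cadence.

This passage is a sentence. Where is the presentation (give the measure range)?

measures 1–2

The presentation of a sentence is the basic idea (measure 1) plus its repetition (measure 2); the presentation is therefore mm. 1–2.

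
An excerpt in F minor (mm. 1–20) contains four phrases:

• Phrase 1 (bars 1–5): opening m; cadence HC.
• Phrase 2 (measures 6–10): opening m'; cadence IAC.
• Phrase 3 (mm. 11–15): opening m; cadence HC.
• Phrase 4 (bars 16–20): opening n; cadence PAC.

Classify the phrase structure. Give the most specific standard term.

parallel double period

Four phrases in two halves: the first half (mm. 1–10) ends with an imperfect authentic cadence, the second (bars 11-20) with a perfect authentic cadence — a large antecedent–consequent pair, i.e. a double period.
Phrase 3 begins with the same material as phrase 1, making it parallel.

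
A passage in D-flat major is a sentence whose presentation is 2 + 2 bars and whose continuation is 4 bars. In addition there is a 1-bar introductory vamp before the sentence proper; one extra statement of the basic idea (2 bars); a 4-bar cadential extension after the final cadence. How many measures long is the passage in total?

Basic sentence: 2 + 2 + 4 = 8 bars.
8 (basic form) + 1 (introduction) + 2 (extra statement) + 4 (cadential extension) = 15.

15 measures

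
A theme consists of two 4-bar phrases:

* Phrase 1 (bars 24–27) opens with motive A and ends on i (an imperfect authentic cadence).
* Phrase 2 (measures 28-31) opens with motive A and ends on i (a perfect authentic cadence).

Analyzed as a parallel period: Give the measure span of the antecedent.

The antecedent is the phrase ending with the weaker cadence (imperfect authentic cadence, phrase 1) and the consequent the one ending more conclusively (perfect authentic cadence, phrase 2); the antecedent is measures 24–27.

measures 24–27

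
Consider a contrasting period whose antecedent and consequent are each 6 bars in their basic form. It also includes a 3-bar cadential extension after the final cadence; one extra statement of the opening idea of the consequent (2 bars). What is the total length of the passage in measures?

Basic contrasting period: 6 + 6 = 12 bars.
12 (basic form) + 3 (cadential extension) + 2 (extra statement) = 17.

17 measures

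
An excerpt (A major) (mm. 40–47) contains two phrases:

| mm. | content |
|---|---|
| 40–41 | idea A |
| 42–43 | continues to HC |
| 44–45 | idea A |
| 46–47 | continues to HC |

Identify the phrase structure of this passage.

Both phrases have the same opening (A) and the same cadence (half cadence): the second is a restatement, not a consequent, so this is a repeated phrase rather than a period.

repeated phrase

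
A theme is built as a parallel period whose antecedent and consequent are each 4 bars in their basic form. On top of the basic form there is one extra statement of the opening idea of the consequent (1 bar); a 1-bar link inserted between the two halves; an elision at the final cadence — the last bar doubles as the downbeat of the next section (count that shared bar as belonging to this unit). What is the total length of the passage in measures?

Basic parallel period: 4 + 4 = 8 bars.
8 (basic form) + 1 (extra statement) + 1 (link) = 10.
The elision shares a bar with the next section but does not change this unit's count.

10 measures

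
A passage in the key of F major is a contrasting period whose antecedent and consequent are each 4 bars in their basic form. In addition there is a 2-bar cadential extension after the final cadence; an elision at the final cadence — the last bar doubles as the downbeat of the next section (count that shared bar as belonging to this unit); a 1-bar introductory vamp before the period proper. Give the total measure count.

Basic contrasting period: 4 + 4 = 8 bars.
8 (basic form) + 2 (cadential extension) + 1 (introduction) = 11.
The elision shares a bar with the next section but does not change this unit's count.

11 measures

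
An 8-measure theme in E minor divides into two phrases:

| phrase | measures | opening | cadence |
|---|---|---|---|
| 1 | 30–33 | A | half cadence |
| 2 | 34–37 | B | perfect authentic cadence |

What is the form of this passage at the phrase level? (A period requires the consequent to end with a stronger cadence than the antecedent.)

Phrase 1 ends with a half cadence (weaker) and phrase 2 with a perfect authentic cadence (stronger): antecedent + consequent = a period.
The two phrases open with different material (A / B), so the period is contrasting.

contrasting period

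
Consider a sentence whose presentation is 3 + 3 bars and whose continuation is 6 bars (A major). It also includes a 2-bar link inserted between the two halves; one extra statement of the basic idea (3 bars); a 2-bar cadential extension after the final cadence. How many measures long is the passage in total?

19 measures

Basic sentence: 3 + 3 + 6 = 12 bars.
12 (basic form) + 2 (link) + 3 (extra statement) + 2 (cadential extension) = 19.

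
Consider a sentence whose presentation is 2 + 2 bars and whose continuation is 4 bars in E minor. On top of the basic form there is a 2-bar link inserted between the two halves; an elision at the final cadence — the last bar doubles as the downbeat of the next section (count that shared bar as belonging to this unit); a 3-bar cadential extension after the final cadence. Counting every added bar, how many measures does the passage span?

Basic sentence: 2 + 2 + 4 = 8 bars.
8 (basic form) + 2 (link) + 3 (cadential extension) = 13.
The elision shares a bar with the next section but does not change this unit's count.

13 measures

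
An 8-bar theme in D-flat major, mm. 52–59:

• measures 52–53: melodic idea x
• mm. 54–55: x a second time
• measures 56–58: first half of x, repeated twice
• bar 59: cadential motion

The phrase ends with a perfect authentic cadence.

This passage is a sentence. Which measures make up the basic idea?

measures 52–53

The presentation of a sentence is the basic idea (mm. 52–53) plus its repetition (mm. 54–55); the basic idea is therefore bars 52–53.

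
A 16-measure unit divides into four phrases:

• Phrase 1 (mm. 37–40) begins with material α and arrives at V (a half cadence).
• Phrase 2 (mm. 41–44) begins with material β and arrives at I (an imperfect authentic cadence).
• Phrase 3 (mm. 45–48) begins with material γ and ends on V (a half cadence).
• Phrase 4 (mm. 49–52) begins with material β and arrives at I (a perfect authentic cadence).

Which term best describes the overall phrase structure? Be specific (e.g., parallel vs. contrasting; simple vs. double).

contrasting double period

Four phrases in two halves: the first half (measures 37–44) ends with an imperfect authentic cadence, the second (mm. 45–52) with a perfect authentic cadence — a large antecedent–consequent pair, i.e. a double period.
Phrase 3 begins with different material from phrase 1, making it contrasting.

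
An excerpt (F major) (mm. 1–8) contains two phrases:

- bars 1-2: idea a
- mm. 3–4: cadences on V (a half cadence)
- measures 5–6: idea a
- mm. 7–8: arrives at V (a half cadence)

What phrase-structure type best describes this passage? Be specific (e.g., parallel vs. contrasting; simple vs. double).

Both phrases have the same opening (a) and the same cadence (half cadence): the second is a restatement, not a consequent, so this is a repeated phrase rather than a period.

repeated phrase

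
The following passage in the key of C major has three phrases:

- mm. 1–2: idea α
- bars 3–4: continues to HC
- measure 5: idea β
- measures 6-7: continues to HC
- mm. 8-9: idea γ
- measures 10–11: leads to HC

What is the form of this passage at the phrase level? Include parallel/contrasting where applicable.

phrase group

The final phrase closes with a half cadence, which is not stronger than the preceding half cadence; the 3 phrases lack an overall antecedent–consequent design and so form a phrase group.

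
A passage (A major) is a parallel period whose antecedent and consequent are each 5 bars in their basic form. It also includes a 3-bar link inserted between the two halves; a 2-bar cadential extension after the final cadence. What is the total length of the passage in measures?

15 measures

Basic parallel period: 5 + 5 = 10 bars.
10 (basic form) + 3 (link) + 2 (cadential extension) = 15.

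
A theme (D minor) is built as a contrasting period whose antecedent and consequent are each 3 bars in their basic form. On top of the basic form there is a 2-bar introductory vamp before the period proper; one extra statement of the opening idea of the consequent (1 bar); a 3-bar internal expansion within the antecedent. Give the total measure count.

Basic contrasting period: 3 + 3 = 6 bars.
6 (basic form) + 2 (introduction) + 1 (extra statement) + 3 (internal expansion) = 12.

12 measures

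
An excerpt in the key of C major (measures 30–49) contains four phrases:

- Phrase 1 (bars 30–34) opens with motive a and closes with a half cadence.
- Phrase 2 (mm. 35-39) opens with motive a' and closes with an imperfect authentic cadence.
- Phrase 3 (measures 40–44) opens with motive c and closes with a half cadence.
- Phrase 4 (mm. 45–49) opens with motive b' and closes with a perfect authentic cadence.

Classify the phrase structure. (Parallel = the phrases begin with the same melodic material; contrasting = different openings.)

Four phrases in two halves: the first half (mm. 30–39) ends with an imperfect authentic cadence, the second (measures 40-49) with a perfect authentic cadence — a large antecedent–consequent pair, i.e. a double period.
Phrase 3 begins with different material from phrase 1, making it contrasting.

contrasting double period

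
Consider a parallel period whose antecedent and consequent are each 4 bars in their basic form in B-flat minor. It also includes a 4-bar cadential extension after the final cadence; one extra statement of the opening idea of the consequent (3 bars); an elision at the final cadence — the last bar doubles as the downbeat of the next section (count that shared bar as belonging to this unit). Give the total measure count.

15 measures

Basic parallel period: 4 + 4 = 8 bars.
8 (basic form) + 4 (cadential extension) + 3 (extra statement) = 15.
The elision shares a bar with the next section but does not change this unit's count.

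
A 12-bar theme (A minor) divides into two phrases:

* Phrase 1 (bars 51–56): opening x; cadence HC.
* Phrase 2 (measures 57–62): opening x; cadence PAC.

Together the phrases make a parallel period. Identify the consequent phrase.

phrase 2

The phrase ending with the weaker cadence (half cadence) is the antecedent; the one ending more conclusively (perfect authentic cadence) is the consequent. The consequent is phrase 2.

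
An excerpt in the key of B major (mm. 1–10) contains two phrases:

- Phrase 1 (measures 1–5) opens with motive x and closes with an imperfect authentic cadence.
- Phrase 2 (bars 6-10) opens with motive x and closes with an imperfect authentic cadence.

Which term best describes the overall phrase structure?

Both phrases have the same opening (x) and the same cadence (imperfect authentic cadence): the second is a restatement, not a consequent, so this is a repeated phrase rather than a period.

repeated phrase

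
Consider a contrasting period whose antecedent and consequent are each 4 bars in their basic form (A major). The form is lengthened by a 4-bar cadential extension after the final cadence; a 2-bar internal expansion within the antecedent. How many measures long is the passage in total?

14 measures

Basic contrasting period: 4 + 4 = 8 bars.
8 (basic form) + 4 (cadential extension) + 2 (internal expansion) = 14.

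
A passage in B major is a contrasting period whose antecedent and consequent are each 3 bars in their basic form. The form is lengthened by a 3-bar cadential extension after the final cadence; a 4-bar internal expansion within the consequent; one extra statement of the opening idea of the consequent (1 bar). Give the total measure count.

Basic contrasting period: 3 + 3 = 6 bars.
6 (basic form) + 3 (cadential extension) + 4 (internal expansion) + 1 (extra statement) = 14.

14 measures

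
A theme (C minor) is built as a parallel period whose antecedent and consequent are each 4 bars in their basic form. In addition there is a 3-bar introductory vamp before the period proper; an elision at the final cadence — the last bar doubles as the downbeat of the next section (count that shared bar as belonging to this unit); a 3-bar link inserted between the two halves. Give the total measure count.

14 measures

Basic parallel period: 4 + 4 = 8 bars.
8 (basic form) + 3 (introduction) + 3 (link) = 14.
The elision shares a bar with the next section but does not change this unit's count.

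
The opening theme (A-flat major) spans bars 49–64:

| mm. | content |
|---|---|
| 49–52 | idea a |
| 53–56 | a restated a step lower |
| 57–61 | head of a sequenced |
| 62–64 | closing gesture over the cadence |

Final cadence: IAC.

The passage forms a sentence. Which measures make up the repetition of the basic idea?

The presentation of a sentence is the basic idea (mm. 49–52) plus its repetition (measures 53-56); the repetition of the basic idea is therefore measures 53-56.

measures 53–56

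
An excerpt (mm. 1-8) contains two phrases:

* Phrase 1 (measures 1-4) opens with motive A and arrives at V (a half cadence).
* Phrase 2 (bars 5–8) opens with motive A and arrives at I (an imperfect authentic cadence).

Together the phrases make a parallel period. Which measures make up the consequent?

measures 5–8

The phrase ending with the weaker cadence (half cadence) is the antecedent; the one ending more conclusively (imperfect authentic cadence) is the consequent. The consequent is measures 5–8.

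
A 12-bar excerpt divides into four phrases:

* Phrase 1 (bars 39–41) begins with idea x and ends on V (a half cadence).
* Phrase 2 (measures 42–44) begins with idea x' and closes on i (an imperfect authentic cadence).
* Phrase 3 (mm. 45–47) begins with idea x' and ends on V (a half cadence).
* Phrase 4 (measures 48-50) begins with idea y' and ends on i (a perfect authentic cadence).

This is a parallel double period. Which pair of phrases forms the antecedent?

In a double period the first pair of phrases (ending imperfect authentic cadence) is the large antecedent and the second pair (ending perfect authentic cadence) is the large consequent; the antecedent is phrases 1 and 2.

phrases 1 and 2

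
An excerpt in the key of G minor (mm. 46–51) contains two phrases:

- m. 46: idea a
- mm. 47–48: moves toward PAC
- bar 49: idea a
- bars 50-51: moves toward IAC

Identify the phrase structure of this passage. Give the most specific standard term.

The second phrase closes with an imperfect authentic cadence, which is not stronger than the first phrase's perfect authentic cadence; without a weak→strong cadential pair there is no antecedent–consequent relationship, so this is a phrase group rather than a period.

phrase group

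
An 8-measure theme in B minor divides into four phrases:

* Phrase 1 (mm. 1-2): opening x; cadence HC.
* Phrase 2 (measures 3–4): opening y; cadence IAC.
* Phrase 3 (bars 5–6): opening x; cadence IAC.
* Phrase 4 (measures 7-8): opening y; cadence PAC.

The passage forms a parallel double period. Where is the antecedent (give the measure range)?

In a double period the four phrases pair into a large antecedent (phrases 1–2, ending imperfect authentic cadence) and a large consequent (phrases 3–4, ending perfect authentic cadence). The antecedent spans measures 1-4.

measures 1–4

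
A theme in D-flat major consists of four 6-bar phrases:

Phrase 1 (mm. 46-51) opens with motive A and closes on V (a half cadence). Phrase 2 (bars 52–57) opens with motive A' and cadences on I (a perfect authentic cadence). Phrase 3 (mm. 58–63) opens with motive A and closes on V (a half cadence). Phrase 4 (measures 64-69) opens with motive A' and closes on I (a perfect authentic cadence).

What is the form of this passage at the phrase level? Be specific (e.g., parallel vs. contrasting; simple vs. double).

repeated period

The cadence pattern HC–PAC–HC–PAC is weak–strong twice, and phrases 3–4 restate phrases 1–2: a period heard twice, not a double period (which would end weakly at phrase 2).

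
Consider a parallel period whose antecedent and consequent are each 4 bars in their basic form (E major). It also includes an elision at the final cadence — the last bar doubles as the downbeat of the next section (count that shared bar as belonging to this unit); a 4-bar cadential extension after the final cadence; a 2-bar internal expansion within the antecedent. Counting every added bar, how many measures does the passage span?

Basic parallel period: 4 + 4 = 8 bars.
8 (basic form) + 4 (cadential extension) + 2 (internal expansion) = 14.
The elision shares a bar with the next section but does not change this unit's count.

14 measures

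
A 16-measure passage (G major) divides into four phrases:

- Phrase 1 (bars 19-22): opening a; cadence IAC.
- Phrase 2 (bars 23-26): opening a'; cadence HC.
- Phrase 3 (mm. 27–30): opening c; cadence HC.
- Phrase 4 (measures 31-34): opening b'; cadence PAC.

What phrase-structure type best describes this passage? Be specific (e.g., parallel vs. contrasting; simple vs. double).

Four phrases in two halves: the first half (mm. 19–26) ends with a half cadence, the second (mm. 27-34) with a perfect authentic cadence — a large antecedent–consequent pair, i.e. a double period.
Phrase 3 begins with different material from phrase 1, making it contrasting.

contrasting double period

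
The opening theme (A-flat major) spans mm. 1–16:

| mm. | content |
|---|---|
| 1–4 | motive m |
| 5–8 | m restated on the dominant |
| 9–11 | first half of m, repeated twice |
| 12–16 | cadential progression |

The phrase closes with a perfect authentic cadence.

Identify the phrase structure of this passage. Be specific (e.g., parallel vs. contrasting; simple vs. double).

sentence

Basic idea (measures 1–4) + its repetition (measures 5–8) form the presentation; fragmentation and cadence (mm. 9–16) form the continuation — the 16-bar whole is a sentence.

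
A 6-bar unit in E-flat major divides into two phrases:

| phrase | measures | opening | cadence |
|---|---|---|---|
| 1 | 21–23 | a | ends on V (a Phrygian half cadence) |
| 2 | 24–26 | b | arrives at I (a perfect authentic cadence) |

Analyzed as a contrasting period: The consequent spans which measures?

The antecedent is the phrase ending with the weaker cadence (Phrygian half cadence, phrase 1) and the consequent the one ending more conclusively (perfect authentic cadence, phrase 2); the consequent is bars 24-26.

measures 24–26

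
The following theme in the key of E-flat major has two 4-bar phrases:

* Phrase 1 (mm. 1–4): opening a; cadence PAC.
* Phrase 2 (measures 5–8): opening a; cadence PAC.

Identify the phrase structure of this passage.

repeated phrase

Both phrases have the same opening (a) and the same cadence (perfect authentic cadence): the second is a restatement, not a consequent, so this is a repeated phrase rather than a period.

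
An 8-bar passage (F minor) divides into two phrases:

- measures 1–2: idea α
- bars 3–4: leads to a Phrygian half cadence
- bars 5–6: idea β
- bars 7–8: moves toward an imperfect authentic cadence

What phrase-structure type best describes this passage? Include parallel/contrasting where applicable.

contrasting period

Phrase 1 ends with a Phrygian half cadence (weaker) and phrase 2 with an imperfect authentic cadence (stronger): antecedent + consequent = a period.
The two phrases open with different material (α / β), so the period is contrasting.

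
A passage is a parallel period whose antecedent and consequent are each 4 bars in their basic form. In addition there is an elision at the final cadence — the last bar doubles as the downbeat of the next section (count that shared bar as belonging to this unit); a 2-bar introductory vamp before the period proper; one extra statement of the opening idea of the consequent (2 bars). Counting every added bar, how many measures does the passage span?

12 measures

Basic parallel period: 4 + 4 = 8 bars.
8 (basic form) + 2 (introduction) + 2 (extra statement) = 12.
The elision shares a bar with the next section but does not change this unit's count.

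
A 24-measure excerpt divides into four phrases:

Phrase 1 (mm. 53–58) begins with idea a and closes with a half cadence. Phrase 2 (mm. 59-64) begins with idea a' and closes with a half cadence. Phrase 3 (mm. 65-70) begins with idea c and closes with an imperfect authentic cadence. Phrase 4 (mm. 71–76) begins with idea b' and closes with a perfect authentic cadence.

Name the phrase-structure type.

contrasting double period

Four phrases in two halves: the first half (mm. 53–64) ends with a half cadence, the second (mm. 65–76) with a perfect authentic cadence — a large antecedent–consequent pair, i.e. a double period.
Phrase 3 begins with different material from phrase 1, making it contrasting.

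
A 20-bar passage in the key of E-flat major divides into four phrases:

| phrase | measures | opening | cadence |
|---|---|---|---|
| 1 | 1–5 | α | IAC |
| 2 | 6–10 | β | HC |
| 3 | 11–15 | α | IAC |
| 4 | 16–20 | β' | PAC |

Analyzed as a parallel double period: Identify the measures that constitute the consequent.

measures 11–20

In a double period the four phrases pair into a large antecedent (phrases 1–2, ending half cadence) and a large consequent (phrases 3–4, ending perfect authentic cadence). The consequent spans mm. 11–20.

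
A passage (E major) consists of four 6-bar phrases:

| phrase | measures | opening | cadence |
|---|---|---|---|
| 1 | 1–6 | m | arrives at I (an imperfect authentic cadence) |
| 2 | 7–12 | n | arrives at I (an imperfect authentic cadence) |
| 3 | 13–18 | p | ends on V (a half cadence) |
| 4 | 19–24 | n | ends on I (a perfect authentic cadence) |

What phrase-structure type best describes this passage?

Four phrases in two halves: the first half (bars 1-12) ends with an imperfect authentic cadence, the second (bars 13-24) with a perfect authentic cadence — a large antecedent–consequent pair, i.e. a double period.
Phrase 3 begins with different material from phrase 1, making it contrasting.

contrasting double period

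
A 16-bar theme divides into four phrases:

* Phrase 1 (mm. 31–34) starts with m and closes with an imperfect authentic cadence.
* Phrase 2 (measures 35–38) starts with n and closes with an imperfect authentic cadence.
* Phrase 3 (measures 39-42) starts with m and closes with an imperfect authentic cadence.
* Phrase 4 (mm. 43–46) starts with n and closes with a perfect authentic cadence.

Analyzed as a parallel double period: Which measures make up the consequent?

In a double period the four phrases pair into a large antecedent (phrases 1–2, ending imperfect authentic cadence) and a large consequent (phrases 3–4, ending perfect authentic cadence). The consequent spans mm. 39–46.

measures 39–46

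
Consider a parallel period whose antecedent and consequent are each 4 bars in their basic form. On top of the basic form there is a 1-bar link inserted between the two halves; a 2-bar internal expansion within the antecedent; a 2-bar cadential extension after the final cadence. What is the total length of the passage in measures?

Basic parallel period: 4 + 4 = 8 bars.
8 (basic form) + 1 (link) + 2 (internal expansion) + 2 (cadential extension) = 13.

13 measures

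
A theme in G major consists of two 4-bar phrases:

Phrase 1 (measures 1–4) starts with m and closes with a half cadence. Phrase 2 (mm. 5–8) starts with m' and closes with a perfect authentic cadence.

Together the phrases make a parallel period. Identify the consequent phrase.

The phrase ending with the weaker cadence (half cadence) is the antecedent; the one ending more conclusively (perfect authentic cadence) is the consequent. The consequent is phrase 2.

phrase 2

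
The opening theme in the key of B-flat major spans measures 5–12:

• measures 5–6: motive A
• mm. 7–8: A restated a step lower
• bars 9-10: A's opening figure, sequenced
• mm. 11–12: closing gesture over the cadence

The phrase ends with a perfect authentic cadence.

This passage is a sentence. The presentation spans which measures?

measures 5–8

The presentation of a sentence is the basic idea (bars 5–6) plus its repetition (mm. 7–8); the presentation is therefore bars 5-8.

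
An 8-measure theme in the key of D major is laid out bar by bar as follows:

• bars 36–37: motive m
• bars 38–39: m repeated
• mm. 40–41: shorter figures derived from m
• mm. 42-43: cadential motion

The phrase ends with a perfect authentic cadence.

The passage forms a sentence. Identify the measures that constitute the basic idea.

measures 36–37

The presentation of a sentence is the basic idea (mm. 36–37) plus its repetition (mm. 38-39); the basic idea is therefore measures 36–37.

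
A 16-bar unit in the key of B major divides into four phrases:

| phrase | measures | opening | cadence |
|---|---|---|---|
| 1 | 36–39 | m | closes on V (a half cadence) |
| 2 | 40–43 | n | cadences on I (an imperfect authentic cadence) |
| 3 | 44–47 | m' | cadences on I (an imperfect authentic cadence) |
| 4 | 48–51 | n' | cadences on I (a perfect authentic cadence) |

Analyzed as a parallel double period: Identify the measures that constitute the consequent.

measures 44–51

In a double period the four phrases pair into a large antecedent (phrases 1–2, ending imperfect authentic cadence) and a large consequent (phrases 3–4, ending perfect authentic cadence). The consequent spans mm. 44–51.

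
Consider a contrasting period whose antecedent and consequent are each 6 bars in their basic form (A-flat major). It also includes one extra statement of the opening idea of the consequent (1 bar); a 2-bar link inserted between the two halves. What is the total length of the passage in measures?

15 measures

Basic contrasting period: 6 + 6 = 12 bars.
12 (basic form) + 1 (extra statement) + 2 (link) = 15.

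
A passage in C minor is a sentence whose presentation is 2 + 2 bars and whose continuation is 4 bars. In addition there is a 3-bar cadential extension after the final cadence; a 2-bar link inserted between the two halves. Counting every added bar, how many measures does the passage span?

Basic sentence: 2 + 2 + 4 = 8 bars.
8 (basic form) + 3 (cadential extension) + 2 (link) = 13.

13 measures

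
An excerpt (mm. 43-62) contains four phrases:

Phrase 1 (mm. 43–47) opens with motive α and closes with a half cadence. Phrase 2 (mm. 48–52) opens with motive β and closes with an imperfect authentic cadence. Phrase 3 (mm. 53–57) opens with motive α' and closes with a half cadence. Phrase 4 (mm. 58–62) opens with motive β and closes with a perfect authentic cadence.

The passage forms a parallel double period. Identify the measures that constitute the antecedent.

In a double period the four phrases pair into a large antecedent (phrases 1–2, ending imperfect authentic cadence) and a large consequent (phrases 3–4, ending perfect authentic cadence). The antecedent spans mm. 43-52.

measures 43–52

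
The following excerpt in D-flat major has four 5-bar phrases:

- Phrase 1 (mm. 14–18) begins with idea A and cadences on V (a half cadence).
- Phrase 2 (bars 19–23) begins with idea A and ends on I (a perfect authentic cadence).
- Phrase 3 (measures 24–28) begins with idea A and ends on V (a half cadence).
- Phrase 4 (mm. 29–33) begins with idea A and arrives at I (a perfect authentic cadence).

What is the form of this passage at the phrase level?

The cadence pattern HC–PAC–HC–PAC is weak–strong twice, and phrases 3–4 restate phrases 1–2: a period heard twice, not a double period (which would end weakly at phrase 2).

repeated period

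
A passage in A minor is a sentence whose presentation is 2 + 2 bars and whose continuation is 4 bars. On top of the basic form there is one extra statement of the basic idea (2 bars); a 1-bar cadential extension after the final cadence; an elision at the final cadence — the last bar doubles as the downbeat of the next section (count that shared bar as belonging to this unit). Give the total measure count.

Basic sentence: 2 + 2 + 4 = 8 bars.
8 (basic form) + 2 (extra statement) + 1 (cadential extension) = 11.
The elision shares a bar with the next section but does not change this unit's count.

11 measures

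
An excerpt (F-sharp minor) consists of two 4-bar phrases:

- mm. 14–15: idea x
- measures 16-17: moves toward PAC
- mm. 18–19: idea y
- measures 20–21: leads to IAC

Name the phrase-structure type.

phrase group

The second phrase closes with an imperfect authentic cadence, which is not stronger than the first phrase's perfect authentic cadence; without a weak→strong cadential pair there is no antecedent–consequent relationship, so this is a phrase group rather than a period.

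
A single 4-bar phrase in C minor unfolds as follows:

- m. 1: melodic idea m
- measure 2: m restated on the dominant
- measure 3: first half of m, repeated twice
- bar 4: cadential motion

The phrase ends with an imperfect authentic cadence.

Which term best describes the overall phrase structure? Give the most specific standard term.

sentence

Basic idea (m. 1) + its repetition (m. 2) form the presentation; fragmentation and cadence (mm. 3-4) form the continuation — the 4-bar whole is a sentence.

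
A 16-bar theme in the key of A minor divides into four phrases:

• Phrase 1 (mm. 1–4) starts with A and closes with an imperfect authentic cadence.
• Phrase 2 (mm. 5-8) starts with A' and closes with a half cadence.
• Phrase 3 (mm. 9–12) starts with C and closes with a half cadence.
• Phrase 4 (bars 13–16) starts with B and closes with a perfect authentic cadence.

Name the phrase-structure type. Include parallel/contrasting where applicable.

contrasting double period

Four phrases in two halves: the first half (mm. 1–8) ends with a half cadence, the second (mm. 9-16) with a perfect authentic cadence — a large antecedent–consequent pair, i.e. a double period.
Phrase 3 begins with different material from phrase 1, making it contrasting.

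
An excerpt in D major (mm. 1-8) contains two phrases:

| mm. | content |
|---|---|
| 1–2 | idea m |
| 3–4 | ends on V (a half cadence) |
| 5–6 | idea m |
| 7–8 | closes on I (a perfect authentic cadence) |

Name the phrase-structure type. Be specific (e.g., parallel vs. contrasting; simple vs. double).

parallel period

Phrase 1 ends with a half cadence (weaker) and phrase 2 with a perfect authentic cadence (stronger): antecedent + consequent = a period.
The two phrases open with the same material (m / m), so the period is parallel.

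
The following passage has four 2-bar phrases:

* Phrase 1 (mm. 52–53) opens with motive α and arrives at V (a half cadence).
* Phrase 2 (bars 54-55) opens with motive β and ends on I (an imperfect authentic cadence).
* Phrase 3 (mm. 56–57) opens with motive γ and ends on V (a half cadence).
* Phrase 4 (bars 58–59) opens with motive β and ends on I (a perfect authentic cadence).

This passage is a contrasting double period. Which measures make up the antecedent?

In a double period the four phrases pair into a large antecedent (phrases 1–2, ending imperfect authentic cadence) and a large consequent (phrases 3–4, ending perfect authentic cadence). The antecedent spans measures 52-55.

measures 52–55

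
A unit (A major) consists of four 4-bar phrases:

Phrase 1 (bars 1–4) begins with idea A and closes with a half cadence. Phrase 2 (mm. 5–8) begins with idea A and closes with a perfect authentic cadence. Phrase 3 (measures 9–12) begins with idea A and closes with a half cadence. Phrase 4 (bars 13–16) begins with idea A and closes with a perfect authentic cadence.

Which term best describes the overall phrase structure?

The cadence pattern HC–PAC–HC–PAC is weak–strong twice, and phrases 3–4 restate phrases 1–2: a period heard twice, not a double period (which would end weakly at phrase 2).

repeated period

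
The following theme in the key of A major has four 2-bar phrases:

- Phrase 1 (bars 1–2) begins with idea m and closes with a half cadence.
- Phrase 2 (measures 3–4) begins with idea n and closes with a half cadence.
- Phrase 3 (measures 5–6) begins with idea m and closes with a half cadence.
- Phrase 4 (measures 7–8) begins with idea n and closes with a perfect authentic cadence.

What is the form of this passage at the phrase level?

parallel double period

Four phrases in two halves: the first half (measures 1–4) ends with a half cadence, the second (bars 5-8) with a perfect authentic cadence — a large antecedent–consequent pair, i.e. a double period.
Phrase 3 begins with the same material as phrase 1, making it parallel.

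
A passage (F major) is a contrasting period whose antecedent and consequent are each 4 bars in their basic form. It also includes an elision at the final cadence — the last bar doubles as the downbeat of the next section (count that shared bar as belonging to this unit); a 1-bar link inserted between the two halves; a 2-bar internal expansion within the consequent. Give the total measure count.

Basic contrasting period: 4 + 4 = 8 bars.
8 (basic form) + 1 (link) + 2 (internal expansion) = 11.
The elision shares a bar with the next section but does not change this unit's count.

11 measures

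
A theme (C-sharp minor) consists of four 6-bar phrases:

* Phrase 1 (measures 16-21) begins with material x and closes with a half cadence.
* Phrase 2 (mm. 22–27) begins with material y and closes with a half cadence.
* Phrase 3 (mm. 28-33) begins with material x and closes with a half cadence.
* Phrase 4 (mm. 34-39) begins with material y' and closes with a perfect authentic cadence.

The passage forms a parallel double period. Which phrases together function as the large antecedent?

In a double period the first pair of phrases (ending half cadence) is the large antecedent and the second pair (ending perfect authentic cadence) is the large consequent; the antecedent is phrases 1 and 2.

phrases 1 and 2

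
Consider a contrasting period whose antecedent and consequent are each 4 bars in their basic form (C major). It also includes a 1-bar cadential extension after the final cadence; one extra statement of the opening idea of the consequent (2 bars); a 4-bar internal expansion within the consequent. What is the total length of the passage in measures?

Basic contrasting period: 4 + 4 = 8 bars.
8 (basic form) + 1 (cadential extension) + 2 (extra statement) + 4 (internal expansion) = 15.

15 measures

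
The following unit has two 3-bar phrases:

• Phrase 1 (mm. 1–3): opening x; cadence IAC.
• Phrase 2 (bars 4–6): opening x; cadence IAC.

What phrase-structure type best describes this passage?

Both phrases have the same opening (x) and the same cadence (imperfect authentic cadence): the second is a restatement, not a consequent, so this is a repeated phrase rather than a period.

repeated phrase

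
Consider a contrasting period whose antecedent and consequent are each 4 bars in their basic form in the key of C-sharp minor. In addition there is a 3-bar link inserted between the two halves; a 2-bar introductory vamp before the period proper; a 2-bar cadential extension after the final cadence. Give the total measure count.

15 measures

Basic contrasting period: 4 + 4 = 8 bars.
8 (basic form) + 3 (link) + 2 (introduction) + 2 (cadential extension) = 15.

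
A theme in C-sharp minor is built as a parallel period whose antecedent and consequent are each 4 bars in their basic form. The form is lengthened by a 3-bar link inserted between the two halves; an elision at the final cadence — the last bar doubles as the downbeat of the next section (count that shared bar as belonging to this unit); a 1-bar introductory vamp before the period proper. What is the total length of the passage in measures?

12 measures

Basic parallel period: 4 + 4 = 8 bars.
8 (basic form) + 3 (link) + 1 (introduction) = 12.
The elision shares a bar with the next section but does not change this unit's count.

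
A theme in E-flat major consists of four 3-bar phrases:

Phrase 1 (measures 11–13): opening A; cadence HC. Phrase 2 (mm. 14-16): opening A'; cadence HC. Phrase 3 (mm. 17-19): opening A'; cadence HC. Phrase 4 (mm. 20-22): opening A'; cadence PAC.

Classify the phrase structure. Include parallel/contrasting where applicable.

Four phrases in two halves: the first half (mm. 11–16) ends with a half cadence, the second (mm. 17-22) with a perfect authentic cadence — a large antecedent–consequent pair, i.e. a double period.
Phrase 3 begins with the same material as phrase 1, making it parallel.

parallel double period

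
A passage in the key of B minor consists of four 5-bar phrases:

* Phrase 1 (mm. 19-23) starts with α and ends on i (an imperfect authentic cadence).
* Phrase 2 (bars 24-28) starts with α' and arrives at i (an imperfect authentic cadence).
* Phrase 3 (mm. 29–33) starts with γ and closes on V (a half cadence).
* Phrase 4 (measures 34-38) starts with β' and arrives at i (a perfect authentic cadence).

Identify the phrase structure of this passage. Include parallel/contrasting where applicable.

contrasting double period

Four phrases in two halves: the first half (mm. 19–28) ends with an imperfect authentic cadence, the second (measures 29-38) with a perfect authentic cadence — a large antecedent–consequent pair, i.e. a double period.
Phrase 3 begins with different material from phrase 1, making it contrasting.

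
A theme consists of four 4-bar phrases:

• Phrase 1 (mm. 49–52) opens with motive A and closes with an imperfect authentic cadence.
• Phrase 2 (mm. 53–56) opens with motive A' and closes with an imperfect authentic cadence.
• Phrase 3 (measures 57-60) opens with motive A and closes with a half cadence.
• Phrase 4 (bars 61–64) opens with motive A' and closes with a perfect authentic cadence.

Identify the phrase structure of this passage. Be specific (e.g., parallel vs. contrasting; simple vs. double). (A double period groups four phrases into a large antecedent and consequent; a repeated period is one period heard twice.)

parallel double period

Four phrases in two halves: the first half (measures 49-56) ends with an imperfect authentic cadence, the second (mm. 57-64) with a perfect authentic cadence — a large antecedent–consequent pair, i.e. a double period.
Phrase 3 begins with the same material as phrase 1, making it parallel.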